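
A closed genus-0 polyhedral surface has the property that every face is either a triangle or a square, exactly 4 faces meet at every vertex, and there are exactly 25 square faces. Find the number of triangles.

8

Let x be the number of triangles; then F = 25 + x.
Edge–face incidences: 2E = 4·25 + 3·x = 100 + 3x.
Every vertex has degree 4, so 4V = 2E.
Euler: V − E + F = 2 ⇒ (2E)/4 − E + (25 + x) = 2.
Multiply by 8: 2·(2E) − 4·(2E) + 8·(25 + x) = 16, i.e. 200 + 8x − 2·(100 + 3x) = 16.
Collecting terms: 2x = 16, so x = 8.
Then 2E = 100 + 3·8 = 124, so E = 62, V = 2E/4 = 31, F = 25 + 8 = 33.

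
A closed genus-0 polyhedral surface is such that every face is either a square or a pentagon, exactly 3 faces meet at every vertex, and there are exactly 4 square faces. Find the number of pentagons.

4

Let x be the number of pentagons; then F = 4 + x.
Edge–face incidences: 2E = 4·4 + 5·x = 16 + 5x.
Every vertex has degree 3, so 3V = 2E.
Euler: V − E + F = 2 ⇒ (2E)/3 − E + (4 + x) = 2.
Multiply by 6: 2·(2E) − 3·(2E) + 6·(4 + x) = 12, i.e. 24 + 6x − (16 + 5x) = 12.
Collecting terms: x + 8 = 12, so x = 4.
Then 2E = 16 + 5·4 = 36, so E = 18, V = 2E/3 = 12, F = 4 + 4 = 8.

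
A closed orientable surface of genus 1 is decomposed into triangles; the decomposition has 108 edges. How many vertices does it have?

χ = 2 − 2·1 = 0, and every face is a triangle so 3F = 2E.
F = 2E/3 = 72. Then V = 0 + E − F = 0 + 108 − 72 = 36.

36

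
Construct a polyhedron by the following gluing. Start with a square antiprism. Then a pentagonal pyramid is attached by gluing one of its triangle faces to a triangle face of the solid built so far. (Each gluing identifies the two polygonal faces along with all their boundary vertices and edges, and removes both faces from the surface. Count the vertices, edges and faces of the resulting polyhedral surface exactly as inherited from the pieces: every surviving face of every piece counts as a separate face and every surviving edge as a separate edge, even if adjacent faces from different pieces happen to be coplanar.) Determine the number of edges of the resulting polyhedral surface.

A square antiprism: V=8, E=16, F=10.
Attach a pentagonal pyramid (V=6, E=10, F=6) along a 3-gon: merge 3 vertices and 3 edges, delete both glued faces → V=11, E=23, F=14.
Check: V − E + F = 11 − 23 + 14 = 2.

23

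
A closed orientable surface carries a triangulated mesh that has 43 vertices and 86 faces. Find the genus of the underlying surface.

Every face is a triangle, so 2E = 3·86 = 258, giving E = 129.
χ = V − E + F = 43 − 129 + 86 = 0.
For a closed orientable surface χ = 2 − 2g, so g = (2 − (0))/2 = 1.

1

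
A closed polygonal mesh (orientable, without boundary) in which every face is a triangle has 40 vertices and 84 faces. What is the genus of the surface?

Every face is a triangle, so 2E = 3·84 = 252, giving E = 126.
χ = V − E + F = 40 − 126 + 84 = -2.
For a closed orientable surface χ = 2 − 2g, so g = (2 − (-2))/2 = 2.

2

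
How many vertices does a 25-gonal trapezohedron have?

The n-trapezohedron (dual of the n-antiprism) has V = 2·25 + 2 = 52, E = 4·25 = 100, F = 2·25 = 50.

52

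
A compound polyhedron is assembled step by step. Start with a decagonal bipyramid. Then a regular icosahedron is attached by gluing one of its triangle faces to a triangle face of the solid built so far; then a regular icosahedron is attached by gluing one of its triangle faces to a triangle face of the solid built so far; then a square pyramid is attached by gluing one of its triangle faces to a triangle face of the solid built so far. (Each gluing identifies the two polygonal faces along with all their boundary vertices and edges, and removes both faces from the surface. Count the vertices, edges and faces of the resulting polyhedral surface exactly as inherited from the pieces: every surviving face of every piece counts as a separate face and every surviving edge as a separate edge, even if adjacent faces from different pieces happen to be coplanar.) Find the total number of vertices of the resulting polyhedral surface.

A decagonal bipyramid: V=12, E=30, F=20.
Attach a regular icosahedron (V=12, E=30, F=20) along a 3-gon: merge 3 vertices and 3 edges, delete both glued faces → V=21, E=57, F=38.
Attach a regular icosahedron (V=12, E=30, F=20) along a 3-gon: merge 3 vertices and 3 edges, delete both glued faces → V=30, E=84, F=56.
Attach a square pyramid (V=5, E=8, F=5) along a 3-gon: merge 3 vertices and 3 edges, delete both glued faces → V=32, E=89, F=59.
Check: V − E + F = 32 − 89 + 59 = 2.

32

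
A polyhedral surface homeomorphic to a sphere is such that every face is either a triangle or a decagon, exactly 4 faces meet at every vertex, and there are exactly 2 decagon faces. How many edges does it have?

40

Let x be the number of triangles; then F = 2 + x.
Edge–face incidences: 2E = 10·2 + 3·x = 20 + 3x.
Every vertex has degree 4, so 4V = 2E.
Euler: V − E + F = 2 ⇒ (2E)/4 − E + (2 + x) = 2.
Multiply by 8: 2·(2E) − 4·(2E) + 8·(2 + x) = 16, i.e. 16 + 8x − 2·(20 + 3x) = 16.
Collecting terms: 2x − 24 = 16, so 2x = 40, so x = 20.
Then 2E = 20 + 3·20 = 80, so E = 40, V = 2E/4 = 20, F = 2 + 20 = 22.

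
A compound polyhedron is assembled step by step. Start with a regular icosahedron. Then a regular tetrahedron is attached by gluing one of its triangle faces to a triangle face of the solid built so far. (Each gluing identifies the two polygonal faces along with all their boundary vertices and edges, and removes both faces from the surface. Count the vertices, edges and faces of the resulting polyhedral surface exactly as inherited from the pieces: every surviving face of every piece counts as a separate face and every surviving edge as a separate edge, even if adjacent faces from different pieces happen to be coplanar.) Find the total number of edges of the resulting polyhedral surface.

33

A regular icosahedron: V=12, E=30, F=20.
Attach a regular tetrahedron (V=4, E=6, F=4) along a 3-gon: merge 3 vertices and 3 edges, delete both glued faces → V=13, E=33, F=22.
Check: V − E + F = 13 − 33 + 22 = 2.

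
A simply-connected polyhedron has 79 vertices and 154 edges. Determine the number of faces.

Here V − E + F = 2.
F = 2 − V + E = 2 − 79 + 154 = 77.

77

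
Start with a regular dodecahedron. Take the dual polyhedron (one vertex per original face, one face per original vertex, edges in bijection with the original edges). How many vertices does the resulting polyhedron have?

12

The base solid has V = 20, E = 30, F = 12.
The dual swaps V and F and preserves E: V′ = F = 12, E′ = E = 30, F′ = V = 20.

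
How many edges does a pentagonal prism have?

A prism on an n-gon has two n-gon bases and n rectangular sides: V = 2·5 = 10, E = 3·5 = 15, F = 5 + 2 = 7.

15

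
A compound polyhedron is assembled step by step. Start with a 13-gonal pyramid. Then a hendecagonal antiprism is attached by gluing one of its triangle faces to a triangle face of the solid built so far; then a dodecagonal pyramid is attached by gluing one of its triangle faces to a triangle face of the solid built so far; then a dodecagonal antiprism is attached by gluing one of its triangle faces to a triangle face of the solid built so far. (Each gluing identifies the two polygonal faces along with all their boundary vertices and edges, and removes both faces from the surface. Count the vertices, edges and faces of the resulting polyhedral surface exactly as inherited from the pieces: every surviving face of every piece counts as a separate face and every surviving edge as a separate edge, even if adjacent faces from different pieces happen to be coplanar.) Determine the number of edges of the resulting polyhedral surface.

133

A 13-gonal pyramid: V=14, E=26, F=14.
Attach a hendecagonal antiprism (V=22, E=44, F=24) along a 3-gon: merge 3 vertices and 3 edges, delete both glued faces → V=33, E=67, F=36.
Attach a dodecagonal pyramid (V=13, E=24, F=13) along a 3-gon: merge 3 vertices and 3 edges, delete both glued faces → V=43, E=88, F=47.
Attach a dodecagonal antiprism (V=24, E=48, F=26) along a 3-gon: merge 3 vertices and 3 edges, delete both glued faces → V=64, E=133, F=71.
Check: V − E + F = 64 − 133 + 71 = 2.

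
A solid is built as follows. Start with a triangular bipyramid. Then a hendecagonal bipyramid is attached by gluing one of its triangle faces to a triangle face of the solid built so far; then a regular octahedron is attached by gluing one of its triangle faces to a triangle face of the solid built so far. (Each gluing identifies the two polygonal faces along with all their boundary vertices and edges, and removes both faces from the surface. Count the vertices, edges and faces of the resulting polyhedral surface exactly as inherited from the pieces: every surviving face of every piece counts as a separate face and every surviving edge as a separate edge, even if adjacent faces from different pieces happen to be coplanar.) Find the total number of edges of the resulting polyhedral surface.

48

A triangular bipyramid: V=5, E=9, F=6.
Attach a hendecagonal bipyramid (V=13, E=33, F=22) along a 3-gon: merge 3 vertices and 3 edges, delete both glued faces → V=15, E=39, F=26.
Attach a regular octahedron (V=6, E=12, F=8) along a 3-gon: merge 3 vertices and 3 edges, delete both glued faces → V=18, E=48, F=32.
Check: V − E + F = 18 − 48 + 32 = 2.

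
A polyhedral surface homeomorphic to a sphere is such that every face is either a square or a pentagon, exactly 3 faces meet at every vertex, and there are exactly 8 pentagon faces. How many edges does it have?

24

Let x be the number of squares; then F = 8 + x.
Edge–face incidences: 2E = 5·8 + 4·x = 40 + 4x.
Every vertex has degree 3, so 3V = 2E.
Euler: V − E + F = 2 ⇒ (2E)/3 − E + (8 + x) = 2.
Multiply by 6: 2·(2E) − 3·(2E) + 6·(8 + x) = 12, i.e. 48 + 6x − (40 + 4x) = 12.
Collecting terms: 2x + 8 = 12, so 2x = 4, so x = 2.
Then 2E = 40 + 4·2 = 48, so E = 24, V = 2E/3 = 16, F = 8 + 2 = 10.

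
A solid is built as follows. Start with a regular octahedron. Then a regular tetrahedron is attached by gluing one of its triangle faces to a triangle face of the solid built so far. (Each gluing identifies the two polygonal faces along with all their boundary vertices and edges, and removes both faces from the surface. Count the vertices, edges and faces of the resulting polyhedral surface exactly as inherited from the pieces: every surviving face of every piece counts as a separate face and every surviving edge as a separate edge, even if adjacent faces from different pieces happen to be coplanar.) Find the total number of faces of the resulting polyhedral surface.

A regular octahedron: V=6, E=12, F=8.
Attach a regular tetrahedron (V=4, E=6, F=4) along a 3-gon: merge 3 vertices and 3 edges, delete both glued faces → V=7, E=15, F=10.
Check: V − E + F = 7 − 15 + 10 = 2.

10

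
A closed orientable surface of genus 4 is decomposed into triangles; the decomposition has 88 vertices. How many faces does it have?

188

χ = 2 − 2·4 = -6, and every face is a triangle so 3F = 2E.
V − E + F = -6 with E = 3F/2 gives 88 − (3/2 − 1)·F = -6, so F = 188 and E = 282.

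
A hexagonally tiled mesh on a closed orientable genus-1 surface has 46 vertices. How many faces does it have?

23

χ = 2 − 2·1 = 0, and every face is a hexagon so 6F = 2E.
V − E + F = 0 with E = 6F/2 gives 46 − (6/2 − 1)·F = 0, so F = 23 and E = 69.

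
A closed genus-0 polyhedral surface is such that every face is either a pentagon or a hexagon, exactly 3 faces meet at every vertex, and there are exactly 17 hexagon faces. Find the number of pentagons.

Let x be the number of pentagons; then F = 17 + x.
Edge–face incidences: 2E = 6·17 + 5·x = 102 + 5x.
Every vertex has degree 3, so 3V = 2E.
Euler: V − E + F = 2 ⇒ (2E)/3 − E + (17 + x) = 2.
Multiply by 6: 2·(2E) − 3·(2E) + 6·(17 + x) = 12, i.e. 102 + 6x − (102 + 5x) = 12.
Collecting terms: x = 12.
Then 2E = 102 + 5·12 = 162, so E = 81, V = 2E/3 = 54, F = 17 + 12 = 29.

12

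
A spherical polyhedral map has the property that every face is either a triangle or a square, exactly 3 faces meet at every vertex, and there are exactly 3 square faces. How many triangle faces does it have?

Let x be the number of triangles; then F = 3 + x.
Edge–face incidences: 2E = 4·3 + 3·x = 12 + 3x.
Every vertex has degree 3, so 3V = 2E.
Euler: V − E + F = 2 ⇒ (2E)/3 − E + (3 + x) = 2.
Multiply by 6: 2·(2E) − 3·(2E) + 6·(3 + x) = 12, i.e. 18 + 6x − (12 + 3x) = 12.
Collecting terms: 3x + 6 = 12, so 3x = 6, so x = 2.
Then 2E = 12 + 3·2 = 18, so E = 9, V = 2E/3 = 6, F = 3 + 2 = 5.

2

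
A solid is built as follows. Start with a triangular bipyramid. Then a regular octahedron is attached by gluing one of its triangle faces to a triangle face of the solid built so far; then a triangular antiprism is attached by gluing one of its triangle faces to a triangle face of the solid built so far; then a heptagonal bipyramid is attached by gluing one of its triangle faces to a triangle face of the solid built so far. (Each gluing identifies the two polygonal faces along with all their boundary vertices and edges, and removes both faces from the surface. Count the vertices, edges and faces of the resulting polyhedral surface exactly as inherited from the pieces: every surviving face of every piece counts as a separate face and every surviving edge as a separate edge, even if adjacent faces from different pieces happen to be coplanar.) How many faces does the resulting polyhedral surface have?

30

A triangular bipyramid: V=5, E=9, F=6.
Attach a regular octahedron (V=6, E=12, F=8) along a 3-gon: merge 3 vertices and 3 edges, delete both glued faces → V=8, E=18, F=12.
Attach a triangular antiprism (V=6, E=12, F=8) along a 3-gon: merge 3 vertices and 3 edges, delete both glued faces → V=11, E=27, F=18.
Attach a heptagonal bipyramid (V=9, E=21, F=14) along a 3-gon: merge 3 vertices and 3 edges, delete both glued faces → V=17, E=45, F=30.
Check: V − E + F = 17 − 45 + 30 = 2.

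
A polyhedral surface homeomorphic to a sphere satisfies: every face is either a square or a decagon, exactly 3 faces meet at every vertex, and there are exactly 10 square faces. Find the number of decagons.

2

Let x be the number of decagons; then F = 10 + x.
Edge–face incidences: 2E = 4·10 + 10·x = 40 + 10x.
Every vertex has degree 3, so 3V = 2E.
Euler: V − E + F = 2 ⇒ (2E)/3 − E + (10 + x) = 2.
Multiply by 6: 2·(2E) − 3·(2E) + 6·(10 + x) = 12, i.e. 60 + 6x − (40 + 10x) = 12.
Collecting terms: −4x + 20 = 12, so −4x = −8, so x = 2.
Then 2E = 40 + 10·2 = 60, so E = 30, V = 2E/3 = 20, F = 10 + 2 = 12.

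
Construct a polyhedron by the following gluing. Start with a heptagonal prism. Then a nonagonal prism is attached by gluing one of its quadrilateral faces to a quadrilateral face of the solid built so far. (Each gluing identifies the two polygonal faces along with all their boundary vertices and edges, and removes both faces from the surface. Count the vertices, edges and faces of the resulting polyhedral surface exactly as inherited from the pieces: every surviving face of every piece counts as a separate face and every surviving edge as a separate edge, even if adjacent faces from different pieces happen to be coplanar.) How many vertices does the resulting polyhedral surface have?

A heptagonal prism: V=14, E=21, F=9.
Attach a nonagonal prism (V=18, E=27, F=11) along a 4-gon: merge 4 vertices and 4 edges, delete both glued faces → V=28, E=44, F=18.
Check: V − E + F = 28 − 44 + 18 = 2.

28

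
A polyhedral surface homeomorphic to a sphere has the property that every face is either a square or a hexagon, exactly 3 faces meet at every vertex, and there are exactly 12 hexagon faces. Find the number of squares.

Let x be the number of squares; then F = 12 + x.
Edge–face incidences: 2E = 6·12 + 4·x = 72 + 4x.
Every vertex has degree 3, so 3V = 2E.
Euler: V − E + F = 2 ⇒ (2E)/3 − E + (12 + x) = 2.
Multiply by 6: 2·(2E) − 3·(2E) + 6·(12 + x) = 12, i.e. 72 + 6x − (72 + 4x) = 12.
Collecting terms: 2x = 12, so x = 6.
Then 2E = 72 + 4·6 = 96, so E = 48, V = 2E/3 = 32, F = 12 + 6 = 18.

6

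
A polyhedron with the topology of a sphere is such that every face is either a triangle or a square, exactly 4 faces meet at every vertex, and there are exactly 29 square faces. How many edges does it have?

70

Let x be the number of triangles; then F = 29 + x.
Edge–face incidences: 2E = 4·29 + 3·x = 116 + 3x.
Every vertex has degree 4, so 4V = 2E.
Euler: V − E + F = 2 ⇒ (2E)/4 − E + (29 + x) = 2.
Multiply by 8: 2·(2E) − 4·(2E) + 8·(29 + x) = 16, i.e. 232 + 8x − 2·(116 + 3x) = 16.
Collecting terms: 2x = 16, so x = 8.
Then 2E = 116 + 3·8 = 140, so E = 70, V = 2E/4 = 35, F = 29 + 8 = 37.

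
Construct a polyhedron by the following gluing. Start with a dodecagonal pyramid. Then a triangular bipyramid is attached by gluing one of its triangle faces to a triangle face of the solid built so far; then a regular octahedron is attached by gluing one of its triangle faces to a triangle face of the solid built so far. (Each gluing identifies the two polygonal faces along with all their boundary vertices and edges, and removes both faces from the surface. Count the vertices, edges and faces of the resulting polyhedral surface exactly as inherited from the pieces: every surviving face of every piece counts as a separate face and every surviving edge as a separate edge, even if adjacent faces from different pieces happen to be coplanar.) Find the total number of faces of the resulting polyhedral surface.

A dodecagonal pyramid: V=13, E=24, F=13.
Attach a triangular bipyramid (V=5, E=9, F=6) along a 3-gon: merge 3 vertices and 3 edges, delete both glued faces → V=15, E=30, F=17.
Attach a regular octahedron (V=6, E=12, F=8) along a 3-gon: merge 3 vertices and 3 edges, delete both glued faces → V=18, E=39, F=23.
Check: V − E + F = 18 − 39 + 23 = 2.

23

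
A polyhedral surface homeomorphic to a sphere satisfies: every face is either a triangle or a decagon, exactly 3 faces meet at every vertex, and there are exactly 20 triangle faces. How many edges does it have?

90

Let x be the number of decagons; then F = 20 + x.
Edge–face incidences: 2E = 3·20 + 10·x = 60 + 10x.
Every vertex has degree 3, so 3V = 2E.
Euler: V − E + F = 2 ⇒ (2E)/3 − E + (20 + x) = 2.
Multiply by 6: 2·(2E) − 3·(2E) + 6·(20 + x) = 12, i.e. 120 + 6x − (60 + 10x) = 12.
Collecting terms: −4x + 60 = 12, so −4x = −48, so x = 12.
Then 2E = 60 + 10·12 = 180, so E = 90, V = 2E/3 = 60, F = 20 + 12 = 32.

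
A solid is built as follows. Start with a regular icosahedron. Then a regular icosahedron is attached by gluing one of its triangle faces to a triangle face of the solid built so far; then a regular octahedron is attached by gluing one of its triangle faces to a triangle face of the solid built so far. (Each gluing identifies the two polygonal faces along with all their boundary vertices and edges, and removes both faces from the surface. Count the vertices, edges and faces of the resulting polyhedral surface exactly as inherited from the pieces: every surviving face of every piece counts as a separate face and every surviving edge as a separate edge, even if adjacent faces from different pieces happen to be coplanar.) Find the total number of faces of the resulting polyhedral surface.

44

A regular icosahedron: V=12, E=30, F=20.
Attach a regular icosahedron (V=12, E=30, F=20) along a 3-gon: merge 3 vertices and 3 edges, delete both glued faces → V=21, E=57, F=38.
Attach a regular octahedron (V=6, E=12, F=8) along a 3-gon: merge 3 vertices and 3 edges, delete both glued faces → V=24, E=66, F=44.
Check: V − E + F = 24 − 66 + 44 = 2.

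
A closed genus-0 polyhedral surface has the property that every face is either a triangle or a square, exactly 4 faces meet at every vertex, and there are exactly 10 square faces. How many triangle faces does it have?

8

Let x be the number of triangles; then F = 10 + x.
Edge–face incidences: 2E = 4·10 + 3·x = 40 + 3x.
Every vertex has degree 4, so 4V = 2E.
Euler: V − E + F = 2 ⇒ (2E)/4 − E + (10 + x) = 2.
Multiply by 8: 2·(2E) − 4·(2E) + 8·(10 + x) = 16, i.e. 80 + 8x − 2·(40 + 3x) = 16.
Collecting terms: 2x = 16, so x = 8.
Then 2E = 40 + 3·8 = 64, so E = 32, V = 2E/4 = 16, F = 10 + 8 = 18.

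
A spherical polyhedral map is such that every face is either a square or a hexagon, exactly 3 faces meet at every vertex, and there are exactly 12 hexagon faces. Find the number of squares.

6

Let x be the number of squares; then F = 12 + x.
Edge–face incidences: 2E = 6·12 + 4·x = 72 + 4x.
Every vertex has degree 3, so 3V = 2E.
Euler: V − E + F = 2 ⇒ (2E)/3 − E + (12 + x) = 2.
Multiply by 6: 2·(2E) − 3·(2E) + 6·(12 + x) = 12, i.e. 72 + 6x − (72 + 4x) = 12.
Collecting terms: 2x = 12, so x = 6.
Then 2E = 72 + 4·6 = 96, so E = 48, V = 2E/3 = 32, F = 12 + 6 = 18.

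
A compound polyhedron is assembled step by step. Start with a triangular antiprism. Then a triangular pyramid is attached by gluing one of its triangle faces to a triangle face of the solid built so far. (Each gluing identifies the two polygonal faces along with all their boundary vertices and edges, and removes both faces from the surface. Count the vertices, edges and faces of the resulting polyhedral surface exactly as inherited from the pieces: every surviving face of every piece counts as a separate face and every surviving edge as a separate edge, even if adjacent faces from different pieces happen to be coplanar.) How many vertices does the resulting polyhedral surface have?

A triangular antiprism: V=6, E=12, F=8.
Attach a triangular pyramid (V=4, E=6, F=4) along a 3-gon: merge 3 vertices and 3 edges, delete both glued faces → V=7, E=15, F=10.
Check: V − E + F = 7 − 15 + 10 = 2.

7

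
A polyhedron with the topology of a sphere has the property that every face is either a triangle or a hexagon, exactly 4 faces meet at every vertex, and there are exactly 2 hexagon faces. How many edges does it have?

Let x be the number of triangles; then F = 2 + x.
Edge–face incidences: 2E = 6·2 + 3·x = 12 + 3x.
Every vertex has degree 4, so 4V = 2E.
Euler: V − E + F = 2 ⇒ (2E)/4 − E + (2 + x) = 2.
Multiply by 8: 2·(2E) − 4·(2E) + 8·(2 + x) = 16, i.e. 16 + 8x − 2·(12 + 3x) = 16.
Collecting terms: 2x − 8 = 16, so 2x = 24, so x = 12.
Then 2E = 12 + 3·12 = 48, so E = 24, V = 2E/4 = 12, F = 2 + 12 = 14.

24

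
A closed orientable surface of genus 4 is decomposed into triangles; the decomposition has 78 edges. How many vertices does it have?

20

χ = 2 − 2·4 = -6, and every face is a triangle so 3F = 2E.
F = 2E/3 = 52. Then V = -6 + E − F = -6 + 78 − 52 = 20.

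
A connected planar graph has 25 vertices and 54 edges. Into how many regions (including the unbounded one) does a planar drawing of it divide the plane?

Euler's formula for a connected plane graph: V − E + F = 2, so F = 2 − 25 + 54 = 31.

31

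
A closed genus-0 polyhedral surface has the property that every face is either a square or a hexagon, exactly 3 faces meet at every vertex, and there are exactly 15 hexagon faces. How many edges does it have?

57

Let x be the number of squares; then F = 15 + x.
Edge–face incidences: 2E = 6·15 + 4·x = 90 + 4x.
Every vertex has degree 3, so 3V = 2E.
Euler: V − E + F = 2 ⇒ (2E)/3 − E + (15 + x) = 2.
Multiply by 6: 2·(2E) − 3·(2E) + 6·(15 + x) = 12, i.e. 90 + 6x − (90 + 4x) = 12.
Collecting terms: 2x = 12, so x = 6.
Then 2E = 90 + 4·6 = 114, so E = 57, V = 2E/3 = 38, F = 15 + 6 = 21.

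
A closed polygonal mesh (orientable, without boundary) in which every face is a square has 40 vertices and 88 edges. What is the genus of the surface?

Every face is a square and each edge borders two faces, so 4F = 2·88, giving F = 44.
χ = V − E + F = 40 − 88 + 44 = -4.
For a closed orientable surface χ = 2 − 2g, so g = (2 − (-4))/2 = 3.

3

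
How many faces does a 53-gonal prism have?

55

A prism on an n-gon has two n-gon bases and n rectangular sides: V = 2·53 = 106, E = 3·53 = 159, F = 53 + 2 = 55.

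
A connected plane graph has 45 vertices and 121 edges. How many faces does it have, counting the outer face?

78

Euler's formula for a connected plane graph: V − E + F = 2, so F = 2 − 45 + 121 = 78.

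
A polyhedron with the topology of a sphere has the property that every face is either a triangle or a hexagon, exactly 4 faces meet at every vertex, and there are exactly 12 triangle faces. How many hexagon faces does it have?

Let x be the number of hexagons; then F = 12 + x.
Edge–face incidences: 2E = 3·12 + 6·x = 36 + 6x.
Every vertex has degree 4, so 4V = 2E.
Euler: V − E + F = 2 ⇒ (2E)/4 − E + (12 + x) = 2.
Multiply by 8: 2·(2E) − 4·(2E) + 8·(12 + x) = 16, i.e. 96 + 8x − 2·(36 + 6x) = 16.
Collecting terms: −4x + 24 = 16, so −4x = −8, so x = 2.
Then 2E = 36 + 6·2 = 48, so E = 24, V = 2E/4 = 12, F = 12 + 2 = 14.

2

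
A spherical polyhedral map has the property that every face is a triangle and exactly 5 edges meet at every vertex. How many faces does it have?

20

Each face has 3 edges and each edge borders two faces, so 2E = 3F.
Each vertex has degree 5, so 5V = 2E and hence V = 3F/5.
Euler: V − E + F = 2 ⇒ (3F/5) − (3F/2) + F = 2.
Multiply by 10: (6 − 15 + 10)F = 20, i.e. 1F = 20.
So F = 20, E = 3·20/2 = 30, V = 3·20/5 = 12.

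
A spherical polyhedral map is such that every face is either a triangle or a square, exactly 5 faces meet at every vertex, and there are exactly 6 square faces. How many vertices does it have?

Let x be the number of triangles; then F = 6 + x.
Edge–face incidences: 2E = 4·6 + 3·x = 24 + 3x.
Every vertex has degree 5, so 5V = 2E.
Euler: V − E + F = 2 ⇒ (2E)/5 − E + (6 + x) = 2.
Multiply by 10: 2·(2E) − 5·(2E) + 10·(6 + x) = 20, i.e. 60 + 10x − 3·(24 + 3x) = 20.
Collecting terms: x − 12 = 20, so x = 32.
Then 2E = 24 + 3·32 = 120, so E = 60, V = 2E/5 = 24, F = 6 + 32 = 38.

24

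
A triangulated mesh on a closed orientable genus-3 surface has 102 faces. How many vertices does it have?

χ = 2 − 2·3 = -4, and every face is a triangle so 3F = 2E.
E = 3·102/2 = 153. Then V = -4 + E − F = -4 + 153 − 102 = 47.

47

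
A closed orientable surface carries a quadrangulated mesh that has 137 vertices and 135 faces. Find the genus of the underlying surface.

Every face is a square, so 2E = 4·135 = 540, giving E = 270.
χ = V − E + F = 137 − 270 + 135 = 2.
For a closed orientable surface χ = 2 − 2g, so g = (2 − (2))/2 = 0.

0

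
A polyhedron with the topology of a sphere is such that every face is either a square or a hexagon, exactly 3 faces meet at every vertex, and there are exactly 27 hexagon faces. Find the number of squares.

Let x be the number of squares; then F = 27 + x.
Edge–face incidences: 2E = 6·27 + 4·x = 162 + 4x.
Every vertex has degree 3, so 3V = 2E.
Euler: V − E + F = 2 ⇒ (2E)/3 − E + (27 + x) = 2.
Multiply by 6: 2·(2E) − 3·(2E) + 6·(27 + x) = 12, i.e. 162 + 6x − (162 + 4x) = 12.
Collecting terms: 2x = 12, so x = 6.
Then 2E = 162 + 4·6 = 186, so E = 93, V = 2E/3 = 62, F = 27 + 6 = 33.

6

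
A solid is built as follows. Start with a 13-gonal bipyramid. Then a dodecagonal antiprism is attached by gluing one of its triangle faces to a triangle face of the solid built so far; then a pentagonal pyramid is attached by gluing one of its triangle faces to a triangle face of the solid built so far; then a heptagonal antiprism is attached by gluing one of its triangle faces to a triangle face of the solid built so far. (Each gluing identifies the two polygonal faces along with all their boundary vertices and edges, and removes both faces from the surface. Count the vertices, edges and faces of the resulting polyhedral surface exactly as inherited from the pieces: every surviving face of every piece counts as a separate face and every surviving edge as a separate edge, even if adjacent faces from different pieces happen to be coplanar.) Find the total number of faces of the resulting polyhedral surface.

A 13-gonal bipyramid: V=15, E=39, F=26.
Attach a dodecagonal antiprism (V=24, E=48, F=26) along a 3-gon: merge 3 vertices and 3 edges, delete both glued faces → V=36, E=84, F=50.
Attach a pentagonal pyramid (V=6, E=10, F=6) along a 3-gon: merge 3 vertices and 3 edges, delete both glued faces → V=39, E=91, F=54.
Attach a heptagonal antiprism (V=14, E=28, F=16) along a 3-gon: merge 3 vertices and 3 edges, delete both glued faces → V=50, E=116, F=68.
Check: V − E + F = 50 − 116 + 68 = 2.

68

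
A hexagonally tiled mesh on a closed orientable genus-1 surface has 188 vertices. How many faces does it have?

94

χ = 2 − 2·1 = 0, and every face is a hexagon so 6F = 2E.
V − E + F = 0 with E = 6F/2 gives 188 − (6/2 − 1)·F = 0, so F = 94 and E = 282.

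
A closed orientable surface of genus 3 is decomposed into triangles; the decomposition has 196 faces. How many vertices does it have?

χ = 2 − 2·3 = -4, and every face is a triangle so 3F = 2E.
E = 3·196/2 = 294. Then V = -4 + E − F = -4 + 294 − 196 = 94.

94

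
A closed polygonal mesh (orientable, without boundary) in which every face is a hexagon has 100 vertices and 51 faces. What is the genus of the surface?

2

Every face is a hexagon, so 2E = 6·51 = 306, giving E = 153.
χ = V − E + F = 100 − 153 + 51 = -2.
For a closed orientable surface χ = 2 − 2g, so g = (2 − (-2))/2 = 2.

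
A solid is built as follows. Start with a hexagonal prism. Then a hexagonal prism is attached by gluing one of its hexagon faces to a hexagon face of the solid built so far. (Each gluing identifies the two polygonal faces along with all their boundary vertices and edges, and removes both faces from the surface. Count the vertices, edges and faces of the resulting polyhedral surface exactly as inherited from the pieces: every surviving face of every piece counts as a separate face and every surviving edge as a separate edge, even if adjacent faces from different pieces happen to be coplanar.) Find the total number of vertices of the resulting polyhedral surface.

18

A hexagonal prism: V=12, E=18, F=8.
Attach a hexagonal prism (V=12, E=18, F=8) along a 6-gon: merge 6 vertices and 6 edges, delete both glued faces → V=18, E=30, F=14.
Check: V − E + F = 18 − 30 + 14 = 2.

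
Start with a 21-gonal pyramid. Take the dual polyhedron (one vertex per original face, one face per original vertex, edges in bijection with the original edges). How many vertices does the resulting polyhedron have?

The base solid has V = 22, E = 42, F = 22.
The dual swaps V and F and preserves E: V′ = F = 22, E′ = E = 42, F′ = V = 22.

22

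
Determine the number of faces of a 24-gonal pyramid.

A pyramid on an n-gon base has one n-gon and n triangles: V = 24 + 1 = 25, E = 2·24 = 48, F = 24 + 1 = 25.

25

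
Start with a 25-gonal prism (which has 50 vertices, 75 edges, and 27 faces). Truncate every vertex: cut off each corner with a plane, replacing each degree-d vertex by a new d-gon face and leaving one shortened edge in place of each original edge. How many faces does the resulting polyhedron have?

Truncation replaces each original edge-end by a new vertex, so V′ = 2E = 150.
Each original edge survives, and each old vertex of degree d contributes d new edges; summing degrees gives Σd = 2E, so E′ = E + 2E = 3E = 225.
Each original face survives and each original vertex becomes one new face: F′ = F + V = 77.

77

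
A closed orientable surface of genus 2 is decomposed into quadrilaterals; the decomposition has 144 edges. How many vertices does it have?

70

χ = 2 − 2·2 = -2, and every face is a square so 4F = 2E.
F = 2E/4 = 72. Then V = -2 + E − F = -2 + 144 − 72 = 70.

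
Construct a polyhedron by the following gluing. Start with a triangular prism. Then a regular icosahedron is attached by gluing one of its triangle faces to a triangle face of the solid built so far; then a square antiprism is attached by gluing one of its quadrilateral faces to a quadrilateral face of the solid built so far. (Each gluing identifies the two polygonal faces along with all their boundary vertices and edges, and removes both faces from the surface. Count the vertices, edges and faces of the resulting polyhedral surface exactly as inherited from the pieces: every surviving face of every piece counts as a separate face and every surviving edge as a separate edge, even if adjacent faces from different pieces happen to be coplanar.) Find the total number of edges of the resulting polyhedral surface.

A triangular prism: V=6, E=9, F=5.
Attach a regular icosahedron (V=12, E=30, F=20) along a 3-gon: merge 3 vertices and 3 edges, delete both glued faces → V=15, E=36, F=23.
Attach a square antiprism (V=8, E=16, F=10) along a 4-gon: merge 4 vertices and 4 edges, delete both glued faces → V=19, E=48, F=31.
Check: V − E + F = 19 − 48 + 31 = 2.

48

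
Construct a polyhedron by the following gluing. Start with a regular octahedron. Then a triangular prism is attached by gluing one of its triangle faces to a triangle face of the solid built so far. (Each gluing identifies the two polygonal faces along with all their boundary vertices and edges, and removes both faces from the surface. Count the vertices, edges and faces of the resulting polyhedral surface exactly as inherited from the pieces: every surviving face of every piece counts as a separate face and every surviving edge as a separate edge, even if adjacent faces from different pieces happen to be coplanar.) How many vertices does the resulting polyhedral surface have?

A regular octahedron: V=6, E=12, F=8.
Attach a triangular prism (V=6, E=9, F=5) along a 3-gon: merge 3 vertices and 3 edges, delete both glued faces → V=9, E=18, F=11.
Check: V − E + F = 9 − 18 + 11 = 2.

9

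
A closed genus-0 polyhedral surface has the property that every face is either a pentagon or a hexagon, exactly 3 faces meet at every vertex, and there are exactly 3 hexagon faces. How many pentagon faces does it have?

Let x be the number of pentagons; then F = 3 + x.
Edge–face incidences: 2E = 6·3 + 5·x = 18 + 5x.
Every vertex has degree 3, so 3V = 2E.
Euler: V − E + F = 2 ⇒ (2E)/3 − E + (3 + x) = 2.
Multiply by 6: 2·(2E) − 3·(2E) + 6·(3 + x) = 12, i.e. 18 + 6x − (18 + 5x) = 12.
Collecting terms: x = 12.
Then 2E = 18 + 5·12 = 78, so E = 39, V = 2E/3 = 26, F = 3 + 12 = 15.

12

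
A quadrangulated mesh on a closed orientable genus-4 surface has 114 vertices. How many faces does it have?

120

χ = 2 − 2·4 = -6, and every face is a square so 4F = 2E.
V − E + F = -6 with E = 4F/2 gives 114 − (4/2 − 1)·F = -6, so F = 120 and E = 240.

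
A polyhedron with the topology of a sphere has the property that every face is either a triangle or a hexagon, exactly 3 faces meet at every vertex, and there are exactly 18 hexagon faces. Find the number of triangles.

4

Let x be the number of triangles; then F = 18 + x.
Edge–face incidences: 2E = 6·18 + 3·x = 108 + 3x.
Every vertex has degree 3, so 3V = 2E.
Euler: V − E + F = 2 ⇒ (2E)/3 − E + (18 + x) = 2.
Multiply by 6: 2·(2E) − 3·(2E) + 6·(18 + x) = 12, i.e. 108 + 6x − (108 + 3x) = 12.
Collecting terms: 3x = 12, so x = 4.
Then 2E = 108 + 3·4 = 120, so E = 60, V = 2E/3 = 40, F = 18 + 4 = 22.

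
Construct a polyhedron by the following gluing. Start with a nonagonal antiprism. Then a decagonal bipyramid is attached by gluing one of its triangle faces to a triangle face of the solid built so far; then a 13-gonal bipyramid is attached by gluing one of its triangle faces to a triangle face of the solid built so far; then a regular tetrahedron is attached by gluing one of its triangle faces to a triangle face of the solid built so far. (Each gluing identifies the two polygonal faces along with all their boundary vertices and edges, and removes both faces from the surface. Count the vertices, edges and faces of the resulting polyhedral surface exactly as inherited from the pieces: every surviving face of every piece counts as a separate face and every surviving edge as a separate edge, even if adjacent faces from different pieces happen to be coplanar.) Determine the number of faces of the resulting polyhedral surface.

A nonagonal antiprism: V=18, E=36, F=20.
Attach a decagonal bipyramid (V=12, E=30, F=20) along a 3-gon: merge 3 vertices and 3 edges, delete both glued faces → V=27, E=63, F=38.
Attach a 13-gonal bipyramid (V=15, E=39, F=26) along a 3-gon: merge 3 vertices and 3 edges, delete both glued faces → V=39, E=99, F=62.
Attach a regular tetrahedron (V=4, E=6, F=4) along a 3-gon: merge 3 vertices and 3 edges, delete both glued faces → V=40, E=102, F=64.
Check: V − E + F = 40 − 102 + 64 = 2.

64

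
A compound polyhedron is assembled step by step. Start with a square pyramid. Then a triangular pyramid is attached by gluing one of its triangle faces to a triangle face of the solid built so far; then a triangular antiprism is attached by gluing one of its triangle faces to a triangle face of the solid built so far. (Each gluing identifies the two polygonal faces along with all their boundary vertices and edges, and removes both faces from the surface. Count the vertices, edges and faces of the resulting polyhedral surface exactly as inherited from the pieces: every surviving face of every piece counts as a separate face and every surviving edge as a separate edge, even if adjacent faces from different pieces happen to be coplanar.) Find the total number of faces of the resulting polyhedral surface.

13

A square pyramid: V=5, E=8, F=5.
Attach a triangular pyramid (V=4, E=6, F=4) along a 3-gon: merge 3 vertices and 3 edges, delete both glued faces → V=6, E=11, F=7.
Attach a triangular antiprism (V=6, E=12, F=8) along a 3-gon: merge 3 vertices and 3 edges, delete both glued faces → V=9, E=20, F=13.
Check: V − E + F = 9 − 20 + 13 = 2.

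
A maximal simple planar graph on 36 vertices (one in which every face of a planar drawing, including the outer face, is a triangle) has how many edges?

In a plane triangulation 3F = 2E and V − E + F = 2, so E = 3V − 6 = 3·36 − 6 = 102.

102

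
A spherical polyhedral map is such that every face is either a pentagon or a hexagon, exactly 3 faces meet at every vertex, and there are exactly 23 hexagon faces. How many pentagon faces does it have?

Let x be the number of pentagons; then F = 23 + x.
Edge–face incidences: 2E = 6·23 + 5·x = 138 + 5x.
Every vertex has degree 3, so 3V = 2E.
Euler: V − E + F = 2 ⇒ (2E)/3 − E + (23 + x) = 2.
Multiply by 6: 2·(2E) − 3·(2E) + 6·(23 + x) = 12, i.e. 138 + 6x − (138 + 5x) = 12.
Collecting terms: x = 12.
Then 2E = 138 + 5·12 = 198, so E = 99, V = 2E/3 = 66, F = 23 + 12 = 35.

12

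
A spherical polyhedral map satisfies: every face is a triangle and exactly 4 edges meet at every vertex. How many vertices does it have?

Each face has 3 edges and each edge borders two faces, so 2E = 3F.
Each vertex has degree 4, so 4V = 2E and hence V = 3F/4.
Euler: V − E + F = 2 ⇒ (3F/4) − (3F/2) + F = 2.
Multiply by 8: (6 − 12 + 8)F = 16, i.e. 2F = 16.
So F = 8, E = 3·8/2 = 12, V = 3·8/4 = 6.

6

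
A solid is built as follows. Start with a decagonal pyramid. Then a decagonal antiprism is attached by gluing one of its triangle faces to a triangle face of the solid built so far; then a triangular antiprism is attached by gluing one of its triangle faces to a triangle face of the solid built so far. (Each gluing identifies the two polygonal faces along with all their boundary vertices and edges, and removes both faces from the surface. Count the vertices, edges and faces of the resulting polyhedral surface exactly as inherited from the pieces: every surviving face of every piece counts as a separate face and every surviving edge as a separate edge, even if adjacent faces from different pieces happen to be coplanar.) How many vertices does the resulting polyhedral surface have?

A decagonal pyramid: V=11, E=20, F=11.
Attach a decagonal antiprism (V=20, E=40, F=22) along a 3-gon: merge 3 vertices and 3 edges, delete both glued faces → V=28, E=57, F=31.
Attach a triangular antiprism (V=6, E=12, F=8) along a 3-gon: merge 3 vertices and 3 edges, delete both glued faces → V=31, E=66, F=37.
Check: V − E + F = 31 − 66 + 37 = 2.

31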